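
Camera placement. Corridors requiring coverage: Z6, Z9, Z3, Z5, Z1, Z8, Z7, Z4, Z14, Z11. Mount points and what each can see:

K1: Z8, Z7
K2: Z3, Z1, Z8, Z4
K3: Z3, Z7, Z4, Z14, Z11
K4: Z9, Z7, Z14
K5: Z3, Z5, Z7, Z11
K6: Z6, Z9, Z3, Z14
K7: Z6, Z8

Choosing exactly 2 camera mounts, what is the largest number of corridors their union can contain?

Choosing K2, K3 covers {Z3, Z1, Z8, Z7, Z4, Z14, Z11} — 7 corridors.
No choice of 2 camera mounts does better; here Z6, Z9, Z5 are left uncovered.

7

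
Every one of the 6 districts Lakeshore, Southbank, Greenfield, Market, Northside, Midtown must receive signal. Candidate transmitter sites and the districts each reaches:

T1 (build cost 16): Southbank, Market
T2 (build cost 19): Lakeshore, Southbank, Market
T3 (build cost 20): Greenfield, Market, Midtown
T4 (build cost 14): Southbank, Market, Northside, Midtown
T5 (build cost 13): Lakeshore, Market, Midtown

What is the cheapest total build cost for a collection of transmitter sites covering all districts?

47

T3, T4, T5 cover every district at build cost 20 + 14 + 13 = 47.
Any cover uses at least 3 transmitter sites; among all covering selections none totals below 47.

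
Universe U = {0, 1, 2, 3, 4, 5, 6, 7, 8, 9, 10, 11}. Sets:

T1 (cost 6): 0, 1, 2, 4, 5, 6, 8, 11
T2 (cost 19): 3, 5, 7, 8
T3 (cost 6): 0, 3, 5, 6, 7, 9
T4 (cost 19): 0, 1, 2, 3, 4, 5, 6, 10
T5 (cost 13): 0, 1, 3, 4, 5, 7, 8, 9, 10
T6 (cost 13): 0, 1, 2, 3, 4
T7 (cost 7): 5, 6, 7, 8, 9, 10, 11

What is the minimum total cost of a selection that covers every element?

19

T1, T5 cover every element at cost 6 + 13 = 19.
Any cover uses at least 2 sets; among all covering selections none totals below 19.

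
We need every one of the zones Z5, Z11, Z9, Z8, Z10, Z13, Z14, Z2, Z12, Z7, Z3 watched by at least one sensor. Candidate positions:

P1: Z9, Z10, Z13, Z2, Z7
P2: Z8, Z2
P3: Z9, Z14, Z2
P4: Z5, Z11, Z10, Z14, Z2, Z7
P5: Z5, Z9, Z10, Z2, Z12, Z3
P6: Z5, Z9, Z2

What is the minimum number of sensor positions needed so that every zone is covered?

4

P1, P2, P4, P5 together cover {Z5, Z11, Z9, Z8, Z10, Z13, Z14, Z2, Z12, Z7, Z3} — every zone.
No 3 of the 6 sensor positions cover everything (all 20 triples fall short), so 4 is minimum.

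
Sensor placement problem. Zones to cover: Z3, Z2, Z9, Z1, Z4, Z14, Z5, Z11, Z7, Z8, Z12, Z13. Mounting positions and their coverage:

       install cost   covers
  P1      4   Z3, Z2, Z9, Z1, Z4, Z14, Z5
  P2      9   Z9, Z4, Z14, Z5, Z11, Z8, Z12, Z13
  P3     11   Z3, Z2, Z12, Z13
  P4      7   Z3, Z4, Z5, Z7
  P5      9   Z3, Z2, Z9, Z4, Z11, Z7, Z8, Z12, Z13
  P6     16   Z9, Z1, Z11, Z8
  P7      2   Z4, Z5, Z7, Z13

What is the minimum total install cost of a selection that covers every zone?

P1, P5 cover every zone at install cost 4 + 9 = 13.
Any cover uses at least 2 sensor positions; among all covering selections none totals below 13.

13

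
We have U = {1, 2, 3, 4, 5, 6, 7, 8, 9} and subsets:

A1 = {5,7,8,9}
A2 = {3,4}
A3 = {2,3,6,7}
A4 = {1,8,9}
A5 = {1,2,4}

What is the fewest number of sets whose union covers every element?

3

A1, A3, A5 together cover {1, 2, 3, 4, 5, 6, 7, 8, 9} — every element.
No 2 of the 5 sets cover everything (all 10 pairs fall short), so 3 is minimum.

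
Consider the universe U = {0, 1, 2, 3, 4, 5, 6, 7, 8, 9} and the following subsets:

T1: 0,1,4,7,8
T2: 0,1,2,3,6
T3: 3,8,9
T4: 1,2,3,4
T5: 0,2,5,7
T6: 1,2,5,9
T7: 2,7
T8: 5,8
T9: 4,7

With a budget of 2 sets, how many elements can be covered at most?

Choosing T1, T2 covers {0, 1, 2, 3, 4, 6, 7, 8} — 8 elements.
No choice of 2 sets does better; here 5, 9 are left uncovered.

8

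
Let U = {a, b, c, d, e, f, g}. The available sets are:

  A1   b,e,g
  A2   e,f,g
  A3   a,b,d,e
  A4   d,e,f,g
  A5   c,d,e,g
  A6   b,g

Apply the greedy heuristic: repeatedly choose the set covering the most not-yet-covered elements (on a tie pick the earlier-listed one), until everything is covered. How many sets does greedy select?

3

Pick 1: A3 covers 4 new elements (a, b, d, e).
Pick 2: A2 covers 2 new elements (f, g).
Pick 3: A5 covers 1 new elements (c).
Greedy uses 3 sets.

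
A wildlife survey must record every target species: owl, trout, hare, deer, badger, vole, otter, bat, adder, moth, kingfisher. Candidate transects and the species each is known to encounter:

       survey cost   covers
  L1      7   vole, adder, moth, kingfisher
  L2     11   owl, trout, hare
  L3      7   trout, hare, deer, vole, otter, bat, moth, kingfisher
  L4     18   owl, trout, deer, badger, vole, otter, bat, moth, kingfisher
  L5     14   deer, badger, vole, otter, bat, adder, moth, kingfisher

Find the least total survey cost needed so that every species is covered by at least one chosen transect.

L2, L5 cover every species at survey cost 11 + 14 = 25.
Any cover uses at least 2 transects; among all covering selections none totals below 25.
Greedy by coverage-per-survey cost would pick L3, L1, L4 for 32 — worse than the optimum 25.

25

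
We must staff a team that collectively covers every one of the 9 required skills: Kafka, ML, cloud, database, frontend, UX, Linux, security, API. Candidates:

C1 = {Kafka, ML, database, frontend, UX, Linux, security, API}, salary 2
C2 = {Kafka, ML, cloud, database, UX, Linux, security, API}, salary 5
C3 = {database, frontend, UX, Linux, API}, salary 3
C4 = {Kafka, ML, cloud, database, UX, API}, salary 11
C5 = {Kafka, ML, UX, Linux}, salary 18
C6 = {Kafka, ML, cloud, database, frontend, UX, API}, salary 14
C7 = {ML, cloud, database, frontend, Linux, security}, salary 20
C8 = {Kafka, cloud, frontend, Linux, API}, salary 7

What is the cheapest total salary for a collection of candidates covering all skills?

7

C1, C2 cover every skill at salary 2 + 5 = 7.
Any cover uses at least 2 candidates; among all covering selections none totals below 7.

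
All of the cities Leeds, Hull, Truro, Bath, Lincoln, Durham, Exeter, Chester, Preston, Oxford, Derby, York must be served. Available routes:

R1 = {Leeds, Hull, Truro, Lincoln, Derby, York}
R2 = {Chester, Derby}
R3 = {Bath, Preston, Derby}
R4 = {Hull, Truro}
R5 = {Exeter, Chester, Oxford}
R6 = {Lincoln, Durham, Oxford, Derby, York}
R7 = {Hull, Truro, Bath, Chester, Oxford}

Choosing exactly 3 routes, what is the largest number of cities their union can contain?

Choosing R1, R3, R5 covers {Leeds, Hull, Truro, Bath, Lincoln, Exeter, Chester, Preston, Oxford, Derby, York} — 11 cities.
No choice of 3 routes does better; here Durham is left uncovered.

11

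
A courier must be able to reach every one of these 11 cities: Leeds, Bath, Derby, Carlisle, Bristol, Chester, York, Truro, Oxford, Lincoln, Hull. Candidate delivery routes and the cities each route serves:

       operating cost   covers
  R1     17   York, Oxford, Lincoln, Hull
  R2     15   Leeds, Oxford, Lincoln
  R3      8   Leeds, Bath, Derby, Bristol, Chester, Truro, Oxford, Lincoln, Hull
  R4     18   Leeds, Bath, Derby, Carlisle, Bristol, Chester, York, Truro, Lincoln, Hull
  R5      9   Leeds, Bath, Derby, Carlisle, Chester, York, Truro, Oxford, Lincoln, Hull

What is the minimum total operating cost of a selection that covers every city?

R3, R5 cover every city at operating cost 8 + 9 = 17.
Any cover uses at least 2 routes; among all covering selections none totals below 17.

17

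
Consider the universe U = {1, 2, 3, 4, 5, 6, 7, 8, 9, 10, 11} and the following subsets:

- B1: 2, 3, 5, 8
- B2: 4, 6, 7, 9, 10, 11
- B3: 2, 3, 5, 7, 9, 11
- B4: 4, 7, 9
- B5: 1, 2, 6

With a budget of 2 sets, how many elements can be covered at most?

Choosing B1, B2 covers {2, 3, 4, 5, 6, 7, 8, 9, 10, 11} — 10 elements.
No choice of 2 sets does better; here 1 is left uncovered.

10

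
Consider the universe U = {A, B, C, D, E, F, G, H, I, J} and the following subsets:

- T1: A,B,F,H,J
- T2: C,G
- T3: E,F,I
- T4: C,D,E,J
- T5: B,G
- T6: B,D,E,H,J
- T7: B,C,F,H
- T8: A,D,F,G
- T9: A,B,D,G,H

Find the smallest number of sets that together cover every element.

T3, T4, T9 together cover {A, B, C, D, E, F, G, H, I, J} — every element.
No 2 of the 9 sets cover everything (all 36 pairs fall short), so 3 is minimum.

3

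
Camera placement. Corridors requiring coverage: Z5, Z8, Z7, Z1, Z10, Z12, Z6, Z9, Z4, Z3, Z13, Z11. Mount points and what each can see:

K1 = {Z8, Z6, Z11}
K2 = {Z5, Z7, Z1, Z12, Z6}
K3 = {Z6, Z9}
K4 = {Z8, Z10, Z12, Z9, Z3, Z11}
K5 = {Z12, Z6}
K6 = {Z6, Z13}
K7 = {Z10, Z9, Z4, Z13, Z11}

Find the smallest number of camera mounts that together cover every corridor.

3

K2, K4, K7 together cover {Z5, Z8, Z7, Z1, Z10, Z12, Z6, Z9, Z4, Z3, Z13, Z11} — every corridor.
No 2 of the 7 camera mounts cover everything (all 21 pairs fall short), so 3 is minimum.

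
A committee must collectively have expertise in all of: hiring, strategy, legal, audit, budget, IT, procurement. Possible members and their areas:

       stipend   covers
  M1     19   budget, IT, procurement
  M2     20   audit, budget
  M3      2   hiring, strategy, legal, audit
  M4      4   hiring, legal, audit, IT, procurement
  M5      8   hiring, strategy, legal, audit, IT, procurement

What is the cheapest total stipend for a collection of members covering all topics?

M1, M3 cover every topic at stipend 19 + 2 = 21.
Any cover uses at least 2 members; among all covering selections none totals below 21.
Greedy by coverage-per-stipend would pick M3, M4, M1 for 25 — worse than the optimum 21.

21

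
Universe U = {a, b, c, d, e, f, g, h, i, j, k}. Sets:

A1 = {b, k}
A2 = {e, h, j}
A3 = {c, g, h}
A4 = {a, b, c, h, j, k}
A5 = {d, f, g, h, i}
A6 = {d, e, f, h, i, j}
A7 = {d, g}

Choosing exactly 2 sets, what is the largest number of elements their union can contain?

10

Choosing A4, A5 covers {a, b, c, d, f, g, h, i, j, k} — 10 elements.
No choice of 2 sets does better; here e is left uncovered.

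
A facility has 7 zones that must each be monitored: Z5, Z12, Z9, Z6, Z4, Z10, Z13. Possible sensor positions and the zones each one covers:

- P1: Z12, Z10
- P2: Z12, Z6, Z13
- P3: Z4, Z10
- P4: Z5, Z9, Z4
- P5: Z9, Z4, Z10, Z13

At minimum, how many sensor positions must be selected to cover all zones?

3

P1, P2, P4 together cover {Z5, Z12, Z9, Z6, Z4, Z10, Z13} — every zone.
No 2 of the 5 sensor positions cover everything (all 10 pairs fall short), so 3 is minimum.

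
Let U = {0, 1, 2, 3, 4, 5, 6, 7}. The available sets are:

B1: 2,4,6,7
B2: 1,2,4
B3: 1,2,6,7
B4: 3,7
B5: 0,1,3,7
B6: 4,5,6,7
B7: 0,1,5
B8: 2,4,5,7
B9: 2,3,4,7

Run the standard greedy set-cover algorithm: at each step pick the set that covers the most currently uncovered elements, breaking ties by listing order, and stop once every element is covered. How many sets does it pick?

3

Pick 1: B1 covers 4 new elements (2, 4, 6, 7).
Pick 2: B5 covers 3 new elements (0, 1, 3).
Pick 3: B6 covers 1 new elements (5).
Greedy uses 3 sets.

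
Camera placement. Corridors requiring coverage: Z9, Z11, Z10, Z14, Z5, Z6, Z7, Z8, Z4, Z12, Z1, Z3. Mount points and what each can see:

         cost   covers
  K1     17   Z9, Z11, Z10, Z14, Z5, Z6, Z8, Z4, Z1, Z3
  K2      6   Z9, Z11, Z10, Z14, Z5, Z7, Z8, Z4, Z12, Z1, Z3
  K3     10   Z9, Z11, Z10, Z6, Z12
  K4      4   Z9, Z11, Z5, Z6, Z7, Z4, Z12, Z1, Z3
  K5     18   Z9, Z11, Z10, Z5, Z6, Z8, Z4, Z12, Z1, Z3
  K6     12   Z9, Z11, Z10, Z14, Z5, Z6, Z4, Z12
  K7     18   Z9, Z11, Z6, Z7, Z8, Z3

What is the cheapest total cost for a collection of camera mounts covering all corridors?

K2, K4 cover every corridor at cost 6 + 4 = 10.
Any cover uses at least 2 camera mounts; among all covering selections none totals below 10.

10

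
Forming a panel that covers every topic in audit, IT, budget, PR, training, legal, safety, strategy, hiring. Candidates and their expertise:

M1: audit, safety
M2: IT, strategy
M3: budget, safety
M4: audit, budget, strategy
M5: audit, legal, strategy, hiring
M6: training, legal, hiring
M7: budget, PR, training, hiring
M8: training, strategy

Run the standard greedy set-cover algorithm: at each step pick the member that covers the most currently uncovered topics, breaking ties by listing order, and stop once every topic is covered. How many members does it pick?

4

Pick 1: M5 covers 4 new topics (audit, legal, strategy, hiring).
Pick 2: M7 covers 3 new topics (budget, PR, training).
Pick 3: M1 covers 1 new topics (safety).
Pick 4: M2 covers 1 new topics (IT).
Greedy uses 4 members.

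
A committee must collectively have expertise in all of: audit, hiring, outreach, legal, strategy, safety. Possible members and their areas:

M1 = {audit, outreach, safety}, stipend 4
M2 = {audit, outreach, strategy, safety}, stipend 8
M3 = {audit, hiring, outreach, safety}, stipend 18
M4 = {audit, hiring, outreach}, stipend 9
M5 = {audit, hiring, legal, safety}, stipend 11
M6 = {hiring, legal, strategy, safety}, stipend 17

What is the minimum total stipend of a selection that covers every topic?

19

M2, M5 cover every topic at stipend 8 + 11 = 19.
Any cover uses at least 2 members; among all covering selections none totals below 19.
Greedy by coverage-per-stipend would pick M1, M5, M2 for 23 — worse than the optimum 19.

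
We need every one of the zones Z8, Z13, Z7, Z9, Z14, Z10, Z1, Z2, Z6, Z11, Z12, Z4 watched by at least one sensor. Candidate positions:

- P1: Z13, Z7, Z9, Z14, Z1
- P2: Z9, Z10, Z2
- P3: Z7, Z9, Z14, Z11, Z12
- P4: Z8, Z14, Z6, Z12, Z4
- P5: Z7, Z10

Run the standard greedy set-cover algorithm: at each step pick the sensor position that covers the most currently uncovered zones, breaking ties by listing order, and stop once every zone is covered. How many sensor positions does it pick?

4

Pick 1: P1 covers 5 new zones (Z13, Z7, Z9, Z14, Z1).
Pick 2: P4 covers 4 new zones (Z8, Z6, Z12, Z4).
Pick 3: P2 covers 2 new zones (Z10, Z2).
Pick 4: P3 covers 1 new zones (Z11).
Greedy uses 4 sensor positions.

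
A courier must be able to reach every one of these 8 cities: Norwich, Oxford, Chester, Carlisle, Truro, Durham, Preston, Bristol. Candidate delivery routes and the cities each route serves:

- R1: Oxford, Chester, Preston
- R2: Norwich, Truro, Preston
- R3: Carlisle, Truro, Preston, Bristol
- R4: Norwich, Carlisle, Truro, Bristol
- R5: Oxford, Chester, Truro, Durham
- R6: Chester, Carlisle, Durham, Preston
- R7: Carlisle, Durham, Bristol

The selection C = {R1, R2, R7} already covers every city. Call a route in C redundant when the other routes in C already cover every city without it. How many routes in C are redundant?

Drop R1: Oxford, Chester uncovered — not redundant.
Drop R2: Norwich, Truro uncovered — not redundant.
Drop R7: Carlisle, Durham, Bristol uncovered — not redundant.
None of the routes in C is redundant.

0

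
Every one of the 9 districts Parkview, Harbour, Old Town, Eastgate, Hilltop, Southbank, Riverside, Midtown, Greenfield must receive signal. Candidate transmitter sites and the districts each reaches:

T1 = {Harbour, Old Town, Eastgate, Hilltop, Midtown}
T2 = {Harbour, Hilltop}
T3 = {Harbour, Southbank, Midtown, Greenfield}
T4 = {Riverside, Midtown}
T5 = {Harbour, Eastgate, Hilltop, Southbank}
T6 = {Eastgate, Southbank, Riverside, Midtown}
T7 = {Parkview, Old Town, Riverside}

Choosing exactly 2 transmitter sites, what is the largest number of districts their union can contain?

7

Choosing T1, T3 covers {Harbour, Old Town, Eastgate, Hilltop, Southbank, Midtown, Greenfield} — 7 districts.
No choice of 2 transmitter sites does better; here Parkview, Riverside are left uncovered.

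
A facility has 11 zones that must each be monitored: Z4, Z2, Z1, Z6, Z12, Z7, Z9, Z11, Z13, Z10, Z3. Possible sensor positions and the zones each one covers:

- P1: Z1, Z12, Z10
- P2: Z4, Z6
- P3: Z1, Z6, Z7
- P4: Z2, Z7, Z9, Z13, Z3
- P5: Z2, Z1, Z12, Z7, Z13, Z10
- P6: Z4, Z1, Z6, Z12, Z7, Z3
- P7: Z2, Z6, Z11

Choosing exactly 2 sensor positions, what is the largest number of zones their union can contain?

9

Choosing P4, P6 covers {Z4, Z2, Z1, Z6, Z12, Z7, Z9, Z13, Z3} — 9 zones.
No choice of 2 sensor positions does better; here Z11, Z10 are left uncovered.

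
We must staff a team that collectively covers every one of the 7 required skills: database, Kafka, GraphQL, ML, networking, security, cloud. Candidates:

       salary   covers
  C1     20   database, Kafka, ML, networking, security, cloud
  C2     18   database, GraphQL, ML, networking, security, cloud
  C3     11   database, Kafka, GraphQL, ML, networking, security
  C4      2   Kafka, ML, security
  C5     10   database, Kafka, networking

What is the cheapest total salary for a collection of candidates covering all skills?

20

C2, C4 cover every skill at salary 18 + 2 = 20.
Any cover uses at least 2 candidates; among all covering selections none totals below 20.
Greedy by coverage-per-salary would pick C4, C3, C2 for 31 — worse than the optimum 20.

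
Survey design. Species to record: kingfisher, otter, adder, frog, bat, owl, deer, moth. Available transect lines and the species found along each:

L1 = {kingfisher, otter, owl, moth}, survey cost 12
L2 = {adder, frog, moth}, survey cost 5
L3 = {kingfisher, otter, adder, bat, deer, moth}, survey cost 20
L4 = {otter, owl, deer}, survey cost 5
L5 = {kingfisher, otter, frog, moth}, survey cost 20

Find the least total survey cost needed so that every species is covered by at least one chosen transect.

30

L2, L3, L4 cover every species at survey cost 5 + 20 + 5 = 30.
Any cover uses at least 3 transects; among all covering selections none totals below 30.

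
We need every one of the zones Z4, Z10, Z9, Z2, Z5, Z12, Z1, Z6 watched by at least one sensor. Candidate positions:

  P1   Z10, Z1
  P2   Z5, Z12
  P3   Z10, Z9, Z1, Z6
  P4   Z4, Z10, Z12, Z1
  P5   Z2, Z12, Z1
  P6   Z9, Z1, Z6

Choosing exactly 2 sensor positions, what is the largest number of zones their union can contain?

6

Choosing P2, P3 covers {Z10, Z9, Z5, Z12, Z1, Z6} — 6 zones.
No choice of 2 sensor positions does better; here Z4, Z2 are left uncovered.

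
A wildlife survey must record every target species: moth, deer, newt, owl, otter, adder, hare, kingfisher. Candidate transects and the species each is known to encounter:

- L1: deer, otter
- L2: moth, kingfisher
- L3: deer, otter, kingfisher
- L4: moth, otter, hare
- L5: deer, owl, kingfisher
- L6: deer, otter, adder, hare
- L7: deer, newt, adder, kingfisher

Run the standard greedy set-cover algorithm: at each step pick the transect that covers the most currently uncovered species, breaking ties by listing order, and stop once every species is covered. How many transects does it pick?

4

Pick 1: L6 covers 4 new species (deer, otter, adder, hare).
Pick 2: L2 covers 2 new species (moth, kingfisher).
Pick 3: L5 covers 1 new species (owl).
Pick 4: L7 covers 1 new species (newt).
Greedy uses 4 transects. (The true minimum is 3.)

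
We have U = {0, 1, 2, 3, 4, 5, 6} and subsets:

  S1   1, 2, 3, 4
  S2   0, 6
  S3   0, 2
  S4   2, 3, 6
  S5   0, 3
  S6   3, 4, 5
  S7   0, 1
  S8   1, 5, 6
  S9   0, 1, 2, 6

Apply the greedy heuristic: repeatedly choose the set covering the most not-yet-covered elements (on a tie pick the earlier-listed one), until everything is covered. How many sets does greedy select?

3

Pick 1: S1 covers 4 new elements (1, 2, 3, 4).
Pick 2: S2 covers 2 new elements (0, 6).
Pick 3: S6 covers 1 new elements (5).
Greedy uses 3 sets. (The true minimum is 2.)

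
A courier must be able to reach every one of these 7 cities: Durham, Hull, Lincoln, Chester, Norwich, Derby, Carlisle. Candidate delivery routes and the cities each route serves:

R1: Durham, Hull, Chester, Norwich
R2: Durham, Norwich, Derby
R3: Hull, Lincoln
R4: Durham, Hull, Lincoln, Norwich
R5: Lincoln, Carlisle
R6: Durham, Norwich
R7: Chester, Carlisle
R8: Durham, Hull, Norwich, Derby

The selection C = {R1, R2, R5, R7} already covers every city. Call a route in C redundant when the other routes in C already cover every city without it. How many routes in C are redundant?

Drop R1: Hull uncovered — not redundant.
Drop R2: Derby uncovered — not redundant.
Drop R5: Lincoln uncovered — not redundant.
Drop R7: the rest still cover every city — redundant.
1 redundant: R7.

1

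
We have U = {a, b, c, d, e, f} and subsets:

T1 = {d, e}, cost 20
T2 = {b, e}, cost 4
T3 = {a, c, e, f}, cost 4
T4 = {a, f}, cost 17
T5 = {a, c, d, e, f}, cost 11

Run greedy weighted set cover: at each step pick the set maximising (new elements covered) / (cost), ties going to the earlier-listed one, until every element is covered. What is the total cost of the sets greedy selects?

19

Pick 1: T3 adds 4 new (a, c, e, f) at cost 4 (ratio 4/4).
Pick 2: T2 adds 1 new (b) at cost 4 (ratio 1/4).
Pick 3: T5 adds 1 new (d) at cost 11 (ratio 1/11).
Greedy total cost: 4 + 4 + 11 = 19. (The true optimum is 15, so greedy overshoots here.)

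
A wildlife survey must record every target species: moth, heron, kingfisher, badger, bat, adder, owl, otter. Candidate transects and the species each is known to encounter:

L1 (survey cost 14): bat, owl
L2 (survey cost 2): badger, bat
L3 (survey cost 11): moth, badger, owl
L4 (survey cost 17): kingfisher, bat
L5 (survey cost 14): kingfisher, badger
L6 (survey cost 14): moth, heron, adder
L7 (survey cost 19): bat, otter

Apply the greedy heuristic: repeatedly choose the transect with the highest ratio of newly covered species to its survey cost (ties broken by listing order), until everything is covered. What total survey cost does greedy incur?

Pick 1: L2 adds 2 new (badger, bat) at survey cost 2 (ratio 2/2).
Pick 2: L6 adds 3 new (moth, heron, adder) at survey cost 14 (ratio 3/14).
Pick 3: L3 adds 1 new (owl) at survey cost 11 (ratio 1/11).
Pick 4: L5 adds 1 new (kingfisher) at survey cost 14 (ratio 1/14).
Pick 5: L7 adds 1 new (otter) at survey cost 19 (ratio 1/19).
Greedy total survey cost: 2 + 14 + 11 + 14 + 19 = 60. (The true optimum is 58, so greedy overshoots here.)

60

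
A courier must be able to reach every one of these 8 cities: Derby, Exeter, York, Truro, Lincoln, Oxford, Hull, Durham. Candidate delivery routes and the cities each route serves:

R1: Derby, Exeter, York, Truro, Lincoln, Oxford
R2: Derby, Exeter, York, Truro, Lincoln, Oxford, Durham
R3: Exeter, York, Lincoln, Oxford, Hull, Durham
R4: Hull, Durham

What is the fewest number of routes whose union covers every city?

2

R1, R3 together cover {Derby, Exeter, York, Truro, Lincoln, Oxford, Hull, Durham} — every city.
No single route contains all 8 cities, so 2 is optimal.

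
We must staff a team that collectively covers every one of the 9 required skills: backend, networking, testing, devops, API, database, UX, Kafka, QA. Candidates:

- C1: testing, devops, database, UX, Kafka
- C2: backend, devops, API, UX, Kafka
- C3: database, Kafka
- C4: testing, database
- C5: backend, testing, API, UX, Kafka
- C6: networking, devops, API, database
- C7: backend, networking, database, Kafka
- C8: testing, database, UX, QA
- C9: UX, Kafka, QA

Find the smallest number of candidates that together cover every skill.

C2, C6, C8 together cover {backend, networking, testing, devops, API, database, UX, Kafka, QA} — every skill.
No 2 of the 9 candidates cover everything (all 36 pairs fall short), so 3 is minimum.
Greedy (largest uncovered first) would take C1, C2, C6, C8 — 4 candidates — but 3 suffice.

3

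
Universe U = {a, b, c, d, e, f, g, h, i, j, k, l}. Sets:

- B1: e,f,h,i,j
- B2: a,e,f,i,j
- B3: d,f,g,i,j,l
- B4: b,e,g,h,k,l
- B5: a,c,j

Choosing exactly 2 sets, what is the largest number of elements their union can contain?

Choosing B2, B4 covers {a, b, e, f, g, h, i, j, k, l} — 10 elements.
No choice of 2 sets does better; here c, d are left uncovered.

10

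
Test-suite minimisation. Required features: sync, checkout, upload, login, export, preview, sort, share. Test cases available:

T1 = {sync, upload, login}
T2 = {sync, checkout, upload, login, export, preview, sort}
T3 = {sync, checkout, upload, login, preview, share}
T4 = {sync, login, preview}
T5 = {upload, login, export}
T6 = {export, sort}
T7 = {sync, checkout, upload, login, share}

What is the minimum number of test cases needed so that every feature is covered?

2

T2, T3 together cover {sync, checkout, upload, login, export, preview, sort, share} — every feature.
No single test case contains all 8 features, so 2 is optimal.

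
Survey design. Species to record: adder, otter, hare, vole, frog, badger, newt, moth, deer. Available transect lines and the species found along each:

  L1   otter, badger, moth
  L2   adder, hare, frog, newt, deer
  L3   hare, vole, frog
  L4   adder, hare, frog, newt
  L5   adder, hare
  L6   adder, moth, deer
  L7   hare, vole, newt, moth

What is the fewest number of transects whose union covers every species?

L1, L2, L3 together cover {adder, otter, hare, vole, frog, badger, newt, moth, deer} — every species.
No 2 of the 7 transects cover everything (all 21 pairs fall short), so 3 is minimum.

3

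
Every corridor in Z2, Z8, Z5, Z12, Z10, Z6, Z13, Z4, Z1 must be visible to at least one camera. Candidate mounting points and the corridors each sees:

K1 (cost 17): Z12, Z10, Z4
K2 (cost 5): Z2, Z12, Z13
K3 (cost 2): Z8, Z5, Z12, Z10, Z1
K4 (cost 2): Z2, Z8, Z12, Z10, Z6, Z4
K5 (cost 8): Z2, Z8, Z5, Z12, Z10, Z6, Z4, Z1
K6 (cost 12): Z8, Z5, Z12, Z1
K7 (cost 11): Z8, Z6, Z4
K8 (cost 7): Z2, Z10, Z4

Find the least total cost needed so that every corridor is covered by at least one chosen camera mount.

K2, K3, K4 cover every corridor at cost 5 + 2 + 2 = 9.
Any cover uses at least 2 camera mounts; among all covering selections none totals below 9.

9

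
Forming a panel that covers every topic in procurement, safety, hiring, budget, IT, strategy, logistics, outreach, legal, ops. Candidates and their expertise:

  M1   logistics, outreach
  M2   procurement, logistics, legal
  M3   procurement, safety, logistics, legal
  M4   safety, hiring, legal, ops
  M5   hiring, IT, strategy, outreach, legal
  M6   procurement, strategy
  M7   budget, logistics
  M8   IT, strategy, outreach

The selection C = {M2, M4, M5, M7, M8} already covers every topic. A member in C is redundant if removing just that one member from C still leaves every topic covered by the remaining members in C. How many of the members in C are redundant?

2

Drop M2: procurement uncovered — not redundant.
Drop M4: safety, ops uncovered — not redundant.
Drop M5: the rest still cover every topic — redundant.
Drop M7: budget uncovered — not redundant.
Drop M8: the rest still cover every topic — redundant.
2 redundant: M5, M8.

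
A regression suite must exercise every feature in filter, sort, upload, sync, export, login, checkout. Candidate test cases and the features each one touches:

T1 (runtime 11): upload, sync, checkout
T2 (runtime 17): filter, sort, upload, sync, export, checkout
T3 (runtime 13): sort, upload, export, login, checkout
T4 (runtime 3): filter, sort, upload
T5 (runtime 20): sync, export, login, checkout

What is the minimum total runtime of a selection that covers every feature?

T4, T5 cover every feature at runtime 3 + 20 = 23.
Any cover uses at least 2 test cases; among all covering selections none totals below 23.
Greedy by coverage-per-runtime would pick T4, T3, T1 for 27 — worse than the optimum 23.

23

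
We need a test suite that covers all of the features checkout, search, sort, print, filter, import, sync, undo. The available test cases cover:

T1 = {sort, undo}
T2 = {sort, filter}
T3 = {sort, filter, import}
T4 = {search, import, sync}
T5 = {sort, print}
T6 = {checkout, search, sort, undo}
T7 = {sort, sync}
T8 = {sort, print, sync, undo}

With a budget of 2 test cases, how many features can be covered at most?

6

Choosing T3, T6 covers {checkout, search, sort, filter, import, undo} — 6 features.
No choice of 2 test cases does better; here print, sync are left uncovered.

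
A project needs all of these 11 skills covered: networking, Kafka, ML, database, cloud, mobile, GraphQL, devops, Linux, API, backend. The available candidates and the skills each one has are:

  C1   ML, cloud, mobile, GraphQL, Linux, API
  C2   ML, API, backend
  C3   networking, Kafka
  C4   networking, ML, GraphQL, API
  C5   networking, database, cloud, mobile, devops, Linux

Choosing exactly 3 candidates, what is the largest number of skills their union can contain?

Choosing C1, C2, C5 covers {networking, ML, database, cloud, mobile, GraphQL, devops, Linux, API, backend} — 10 skills.
No choice of 3 candidates does better; here Kafka is left uncovered.

10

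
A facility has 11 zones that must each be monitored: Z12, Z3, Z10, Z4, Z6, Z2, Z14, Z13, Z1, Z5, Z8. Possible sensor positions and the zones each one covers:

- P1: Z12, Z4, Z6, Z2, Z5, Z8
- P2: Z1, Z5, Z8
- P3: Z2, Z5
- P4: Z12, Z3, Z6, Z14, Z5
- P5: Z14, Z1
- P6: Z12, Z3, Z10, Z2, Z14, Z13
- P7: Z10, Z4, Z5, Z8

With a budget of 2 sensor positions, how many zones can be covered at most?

Choosing P1, P6 covers {Z12, Z3, Z10, Z4, Z6, Z2, Z14, Z13, Z5, Z8} — 10 zones.
No choice of 2 sensor positions does better; here Z1 is left uncovered.

10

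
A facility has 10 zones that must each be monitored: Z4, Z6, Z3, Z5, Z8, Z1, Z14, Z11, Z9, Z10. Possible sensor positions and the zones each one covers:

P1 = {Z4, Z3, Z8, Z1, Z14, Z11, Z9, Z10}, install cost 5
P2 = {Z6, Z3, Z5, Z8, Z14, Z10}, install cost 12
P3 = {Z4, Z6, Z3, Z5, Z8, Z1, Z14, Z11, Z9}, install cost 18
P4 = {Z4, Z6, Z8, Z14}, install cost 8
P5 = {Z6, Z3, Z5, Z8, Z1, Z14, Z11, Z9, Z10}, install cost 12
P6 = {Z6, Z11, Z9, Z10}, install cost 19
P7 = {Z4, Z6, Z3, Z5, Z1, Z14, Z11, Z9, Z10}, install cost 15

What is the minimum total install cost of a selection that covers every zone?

17

P1, P2 cover every zone at install cost 5 + 12 = 17.
Any cover uses at least 2 sensor positions; among all covering selections none totals below 17.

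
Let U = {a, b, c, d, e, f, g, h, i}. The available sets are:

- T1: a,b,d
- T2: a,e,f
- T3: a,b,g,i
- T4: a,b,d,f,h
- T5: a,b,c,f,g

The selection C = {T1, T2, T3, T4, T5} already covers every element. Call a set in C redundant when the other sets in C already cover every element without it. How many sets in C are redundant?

Drop T1: the rest still cover every element — redundant.
Drop T2: e uncovered — not redundant.
Drop T3: i uncovered — not redundant.
Drop T4: h uncovered — not redundant.
Drop T5: c uncovered — not redundant.
1 redundant: T1.

1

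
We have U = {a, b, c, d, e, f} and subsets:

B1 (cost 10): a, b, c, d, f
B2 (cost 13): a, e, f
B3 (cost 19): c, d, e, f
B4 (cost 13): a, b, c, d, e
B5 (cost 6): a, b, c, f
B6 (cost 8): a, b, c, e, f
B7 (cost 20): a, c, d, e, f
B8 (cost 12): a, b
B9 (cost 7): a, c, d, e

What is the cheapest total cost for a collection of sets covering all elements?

B5, B9 cover every element at cost 6 + 7 = 13.
Any cover uses at least 2 sets; among all covering selections none totals below 13.

13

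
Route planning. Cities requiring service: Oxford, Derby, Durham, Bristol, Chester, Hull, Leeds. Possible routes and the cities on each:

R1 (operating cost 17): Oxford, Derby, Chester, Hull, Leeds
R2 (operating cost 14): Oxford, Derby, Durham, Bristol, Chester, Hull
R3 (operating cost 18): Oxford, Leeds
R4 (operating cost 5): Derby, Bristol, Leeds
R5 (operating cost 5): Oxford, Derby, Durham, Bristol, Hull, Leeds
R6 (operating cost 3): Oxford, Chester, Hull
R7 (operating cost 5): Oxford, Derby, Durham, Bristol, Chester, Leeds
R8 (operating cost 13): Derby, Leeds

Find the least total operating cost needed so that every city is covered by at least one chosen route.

8

R5, R6 cover every city at operating cost 5 + 3 = 8.
Any cover uses at least 2 routes; among all covering selections none totals below 8.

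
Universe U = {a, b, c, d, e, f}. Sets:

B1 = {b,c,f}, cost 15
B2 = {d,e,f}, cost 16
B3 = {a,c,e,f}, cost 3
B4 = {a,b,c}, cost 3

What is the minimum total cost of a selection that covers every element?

B2, B4 cover every element at cost 16 + 3 = 19.
Any cover uses at least 2 sets; among all covering selections none totals below 19.

19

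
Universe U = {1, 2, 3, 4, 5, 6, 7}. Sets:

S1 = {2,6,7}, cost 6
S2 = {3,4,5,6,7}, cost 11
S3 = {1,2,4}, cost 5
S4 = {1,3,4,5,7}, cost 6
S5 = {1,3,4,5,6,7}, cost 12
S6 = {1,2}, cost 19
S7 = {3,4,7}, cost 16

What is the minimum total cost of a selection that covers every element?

12

S1, S4 cover every element at cost 6 + 6 = 12.
Any cover uses at least 2 sets; among all covering selections none totals below 12.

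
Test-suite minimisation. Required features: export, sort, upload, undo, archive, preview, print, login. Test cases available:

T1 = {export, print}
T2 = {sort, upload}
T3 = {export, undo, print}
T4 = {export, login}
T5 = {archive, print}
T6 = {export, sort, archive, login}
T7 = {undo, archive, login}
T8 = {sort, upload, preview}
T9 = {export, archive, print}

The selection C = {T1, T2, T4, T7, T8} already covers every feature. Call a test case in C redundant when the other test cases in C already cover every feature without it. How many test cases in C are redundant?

Drop T1: print uncovered — not redundant.
Drop T2: the rest still cover every feature — redundant.
Drop T4: the rest still cover every feature — redundant.
Drop T7: undo, archive uncovered — not redundant.
Drop T8: preview uncovered — not redundant.
2 redundant: T2, T4.

2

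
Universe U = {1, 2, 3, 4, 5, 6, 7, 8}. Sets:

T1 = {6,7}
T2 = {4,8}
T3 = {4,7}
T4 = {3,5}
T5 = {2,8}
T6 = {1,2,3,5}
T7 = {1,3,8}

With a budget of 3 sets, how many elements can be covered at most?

Choosing T1, T2, T6 covers {1, 2, 3, 4, 5, 6, 7, 8} — 8 elements.
That is all 8 elements.

8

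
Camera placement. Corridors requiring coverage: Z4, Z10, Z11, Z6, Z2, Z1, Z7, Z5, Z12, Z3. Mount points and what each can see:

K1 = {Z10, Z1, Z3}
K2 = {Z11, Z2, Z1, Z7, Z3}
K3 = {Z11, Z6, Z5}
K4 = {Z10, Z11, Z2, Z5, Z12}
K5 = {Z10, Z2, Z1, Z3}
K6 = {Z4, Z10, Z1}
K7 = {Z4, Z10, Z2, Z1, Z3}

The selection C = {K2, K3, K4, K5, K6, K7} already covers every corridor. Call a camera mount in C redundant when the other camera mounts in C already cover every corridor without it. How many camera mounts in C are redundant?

Drop K2: Z7 uncovered — not redundant.
Drop K3: Z6 uncovered — not redundant.
Drop K4: Z12 uncovered — not redundant.
Drop K5: the rest still cover every corridor — redundant.
Drop K6: the rest still cover every corridor — redundant.
Drop K7: the rest still cover every corridor — redundant.
3 redundant: K5, K6, K7.

3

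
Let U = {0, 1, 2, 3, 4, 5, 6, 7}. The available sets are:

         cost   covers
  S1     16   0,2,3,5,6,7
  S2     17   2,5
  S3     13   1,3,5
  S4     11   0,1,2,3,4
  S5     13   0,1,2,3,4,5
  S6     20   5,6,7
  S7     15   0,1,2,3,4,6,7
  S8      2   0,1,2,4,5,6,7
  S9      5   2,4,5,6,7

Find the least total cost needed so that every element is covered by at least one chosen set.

S4, S8 cover every element at cost 11 + 2 = 13.
Any cover uses at least 2 sets; among all covering selections none totals below 13.

13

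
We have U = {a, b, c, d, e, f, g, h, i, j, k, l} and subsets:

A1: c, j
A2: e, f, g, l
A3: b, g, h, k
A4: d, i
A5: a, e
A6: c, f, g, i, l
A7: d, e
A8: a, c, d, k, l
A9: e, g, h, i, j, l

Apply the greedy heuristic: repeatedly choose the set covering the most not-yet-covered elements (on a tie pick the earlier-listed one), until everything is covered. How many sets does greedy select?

Pick 1: A9 covers 6 new elements (e, g, h, i, j, l).
Pick 2: A8 covers 4 new elements (a, c, d, k).
Pick 3: A2 covers 1 new elements (f).
Pick 4: A3 covers 1 new elements (b).
Greedy uses 4 sets.

4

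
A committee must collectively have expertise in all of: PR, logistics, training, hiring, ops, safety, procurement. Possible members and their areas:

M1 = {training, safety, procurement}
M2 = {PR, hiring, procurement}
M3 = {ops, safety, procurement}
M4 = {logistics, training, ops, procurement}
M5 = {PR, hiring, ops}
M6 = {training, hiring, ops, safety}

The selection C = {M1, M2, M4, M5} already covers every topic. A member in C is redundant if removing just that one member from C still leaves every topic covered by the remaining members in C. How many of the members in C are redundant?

2

Drop M1: safety uncovered — not redundant.
Drop M2: the rest still cover every topic — redundant.
Drop M4: logistics uncovered — not redundant.
Drop M5: the rest still cover every topic — redundant.
2 redundant: M2, M5.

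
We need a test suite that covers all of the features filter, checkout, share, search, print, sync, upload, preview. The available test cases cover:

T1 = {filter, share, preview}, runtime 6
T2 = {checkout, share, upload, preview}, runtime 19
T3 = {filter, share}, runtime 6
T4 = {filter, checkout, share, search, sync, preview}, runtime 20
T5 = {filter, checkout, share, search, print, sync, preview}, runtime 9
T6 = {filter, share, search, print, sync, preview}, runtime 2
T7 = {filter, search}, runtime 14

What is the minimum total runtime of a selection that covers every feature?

21

T2, T6 cover every feature at runtime 19 + 2 = 21.
Any cover uses at least 2 test cases; among all covering selections none totals below 21.
Greedy by coverage-per-runtime would pick T6, T5, T2 for 30 — worse than the optimum 21.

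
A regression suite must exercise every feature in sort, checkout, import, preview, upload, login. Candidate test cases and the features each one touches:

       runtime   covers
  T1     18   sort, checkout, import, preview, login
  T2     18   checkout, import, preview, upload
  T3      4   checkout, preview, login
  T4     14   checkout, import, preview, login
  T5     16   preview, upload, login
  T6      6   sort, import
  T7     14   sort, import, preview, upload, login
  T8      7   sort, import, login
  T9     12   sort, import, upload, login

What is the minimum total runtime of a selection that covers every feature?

16

T3, T9 cover every feature at runtime 4 + 12 = 16.
Any cover uses at least 2 test cases; among all covering selections none totals below 16.
Greedy by coverage-per-runtime would pick T3, T6, T9 for 22 — worse than the optimum 16.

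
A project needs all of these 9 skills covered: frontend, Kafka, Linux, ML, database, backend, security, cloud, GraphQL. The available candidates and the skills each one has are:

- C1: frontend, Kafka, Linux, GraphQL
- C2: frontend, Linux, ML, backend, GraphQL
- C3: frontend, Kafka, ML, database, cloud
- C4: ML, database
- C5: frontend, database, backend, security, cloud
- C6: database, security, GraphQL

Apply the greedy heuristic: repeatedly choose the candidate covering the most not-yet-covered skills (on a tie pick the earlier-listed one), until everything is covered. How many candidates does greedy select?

Pick 1: C2 covers 5 new skills (frontend, Linux, ML, backend, GraphQL).
Pick 2: C3 covers 3 new skills (Kafka, database, cloud).
Pick 3: C5 covers 1 new skills (security).
Greedy uses 3 candidates.

3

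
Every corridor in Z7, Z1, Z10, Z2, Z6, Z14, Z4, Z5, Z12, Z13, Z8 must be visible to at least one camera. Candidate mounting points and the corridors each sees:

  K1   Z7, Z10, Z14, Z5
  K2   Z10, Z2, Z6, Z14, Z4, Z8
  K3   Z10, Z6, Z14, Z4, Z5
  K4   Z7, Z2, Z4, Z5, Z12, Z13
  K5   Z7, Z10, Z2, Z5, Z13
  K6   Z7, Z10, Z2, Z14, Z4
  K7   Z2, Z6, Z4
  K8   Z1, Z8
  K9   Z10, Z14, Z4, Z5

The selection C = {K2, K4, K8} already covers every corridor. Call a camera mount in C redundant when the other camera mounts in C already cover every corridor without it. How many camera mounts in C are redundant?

Drop K2: Z10, Z6, Z14 uncovered — not redundant.
Drop K4: Z7, Z5, Z12, Z13 uncovered — not redundant.
Drop K8: Z1 uncovered — not redundant.
None of the camera mounts in C is redundant.

0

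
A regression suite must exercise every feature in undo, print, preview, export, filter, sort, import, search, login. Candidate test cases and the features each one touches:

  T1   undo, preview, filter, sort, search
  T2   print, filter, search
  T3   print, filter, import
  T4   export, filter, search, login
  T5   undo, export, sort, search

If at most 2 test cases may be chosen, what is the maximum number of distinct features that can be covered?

7

Choosing T1, T3 covers {undo, print, preview, filter, sort, import, search} — 7 features.
No choice of 2 test cases does better; here export, login are left uncovered.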